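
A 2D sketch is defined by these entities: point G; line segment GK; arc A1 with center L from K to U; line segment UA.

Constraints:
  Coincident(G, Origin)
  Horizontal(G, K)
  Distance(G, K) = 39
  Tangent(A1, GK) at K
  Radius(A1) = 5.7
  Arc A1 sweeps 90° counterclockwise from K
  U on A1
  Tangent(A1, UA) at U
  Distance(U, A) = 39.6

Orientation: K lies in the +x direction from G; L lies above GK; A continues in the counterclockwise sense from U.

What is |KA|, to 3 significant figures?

45.7

On A1, K sits at bearing -90° from L; a 90° counterclockwise sweep puts U at bearing 0°, so U = L + 5.7·(cos 0°, sin 0°) = (44.7, 5.70). Tangency of A1 to UA means the radius LU is perpendicular to UA, so UA runs along (−sin 0°, cos 0°); with |UA| = 39.6, A = (44.7, 45.3). Then |KA| = |A − K| = 45.7.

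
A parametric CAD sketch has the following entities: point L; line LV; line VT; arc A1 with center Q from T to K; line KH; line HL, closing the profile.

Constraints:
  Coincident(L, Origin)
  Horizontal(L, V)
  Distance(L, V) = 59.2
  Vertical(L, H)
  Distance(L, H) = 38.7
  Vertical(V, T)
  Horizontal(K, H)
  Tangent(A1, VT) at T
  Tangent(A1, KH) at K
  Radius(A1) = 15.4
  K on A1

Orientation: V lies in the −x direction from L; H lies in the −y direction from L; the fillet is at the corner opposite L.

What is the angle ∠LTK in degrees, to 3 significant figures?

66.5°

The virtual corner opposite L is at (-59.2, -38.7). The tangent condition forces QT to be normal to VT and since A1 is tangent to KH there, QK ⟂ KH, with radius 15.4, so the center Q sits 15.4 in from both sides at Q = (-43.8, -23.3). That places the tangent points at T = (-59.2, -23.3) on VT and K = (-43.8, -38.7) on KH. Then cos ∠LTK = TL·TK / (|TL||TK|), giving 66.5°.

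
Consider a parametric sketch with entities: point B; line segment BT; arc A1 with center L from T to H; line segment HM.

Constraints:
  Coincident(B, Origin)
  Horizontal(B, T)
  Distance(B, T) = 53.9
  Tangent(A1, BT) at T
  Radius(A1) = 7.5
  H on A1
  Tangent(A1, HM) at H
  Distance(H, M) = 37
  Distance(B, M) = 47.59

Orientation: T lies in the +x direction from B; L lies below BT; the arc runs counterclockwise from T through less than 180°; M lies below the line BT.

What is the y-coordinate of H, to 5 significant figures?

-4.0305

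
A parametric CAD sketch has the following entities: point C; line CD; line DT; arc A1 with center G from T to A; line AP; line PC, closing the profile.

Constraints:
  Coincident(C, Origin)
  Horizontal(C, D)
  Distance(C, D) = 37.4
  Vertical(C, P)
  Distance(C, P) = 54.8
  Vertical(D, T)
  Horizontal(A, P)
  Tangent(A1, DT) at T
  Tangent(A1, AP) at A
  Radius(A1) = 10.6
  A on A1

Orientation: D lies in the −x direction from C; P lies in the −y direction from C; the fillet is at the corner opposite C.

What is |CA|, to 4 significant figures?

61.00

C is at the origin; CD is horizontal with |CD| = 37.4 and D on the −x side, so D = (-37.40, 0.000). C and P share the same x with |CP| = 54.8 and P on the −y side, so P = (0.000, -54.80). The virtual corner opposite C is at (-37.40, -54.80). A1 meets DT tangentially, so GT is at right angles to DT and A1 meets AP tangentially, so GA is at right angles to AP, with radius 10.6, so the center G sits 10.6 in from both sides at G = (-26.80, -44.20). That places the tangent points at T = (-37.40, -44.20) on DT and A = (-26.80, -54.80) on AP. Then |CA| = |A − C| = 61.00.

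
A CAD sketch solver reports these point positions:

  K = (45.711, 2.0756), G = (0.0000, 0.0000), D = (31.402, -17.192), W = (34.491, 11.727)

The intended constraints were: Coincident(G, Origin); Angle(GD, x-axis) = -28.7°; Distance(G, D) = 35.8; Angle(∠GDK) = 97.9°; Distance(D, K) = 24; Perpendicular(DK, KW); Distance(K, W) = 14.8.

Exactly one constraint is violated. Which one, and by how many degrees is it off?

Perpendicular(DK, KW) — off by 4.10°.

G = (0.00, 0.00) ✓; GD at -28.70° ✓; |GD| = 35.80 ✓; ∠GDK = 97.90° ✓; |DK| = 24.00 ✓; ∠(DK, KW) = 85.90° ✗; |KW| = 14.80 ✓.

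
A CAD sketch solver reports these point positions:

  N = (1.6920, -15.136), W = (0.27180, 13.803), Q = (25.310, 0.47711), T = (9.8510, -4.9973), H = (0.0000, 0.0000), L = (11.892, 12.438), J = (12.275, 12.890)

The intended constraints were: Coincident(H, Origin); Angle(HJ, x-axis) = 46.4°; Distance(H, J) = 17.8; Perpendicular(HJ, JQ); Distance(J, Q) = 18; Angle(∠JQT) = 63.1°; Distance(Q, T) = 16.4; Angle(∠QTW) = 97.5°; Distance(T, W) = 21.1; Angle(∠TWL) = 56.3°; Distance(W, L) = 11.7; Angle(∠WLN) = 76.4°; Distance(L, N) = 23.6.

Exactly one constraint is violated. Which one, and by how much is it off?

Distance(L, N) = 23.6 — off by 5.80.

H = (0.00, 0.00) ✓; HJ at 46.40° ✓; |HJ| = 17.80 ✓; ∠(HJ, JQ) = 90.00° ✓; |JQ| = 18.00 ✓; ∠JQT = 63.10° ✓; |QT| = 16.40 ✓; ∠QTW = 97.50° ✓; |TW| = 21.10 ✓; ∠TWL = 56.30° ✓; |WL| = 11.70 ✓; ∠WLN = 76.40° ✓; |LN| = 29.40 ✗.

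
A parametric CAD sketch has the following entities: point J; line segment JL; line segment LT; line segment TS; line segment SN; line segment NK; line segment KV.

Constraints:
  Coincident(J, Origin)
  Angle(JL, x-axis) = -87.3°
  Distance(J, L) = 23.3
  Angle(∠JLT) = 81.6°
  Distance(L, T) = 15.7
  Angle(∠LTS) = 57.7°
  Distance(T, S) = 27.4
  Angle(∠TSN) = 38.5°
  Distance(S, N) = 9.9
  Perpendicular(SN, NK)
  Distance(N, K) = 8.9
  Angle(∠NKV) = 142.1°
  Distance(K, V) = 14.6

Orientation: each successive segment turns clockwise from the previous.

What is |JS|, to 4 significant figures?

2.348

J is at the origin; JL runs at -87.3° with length 23.3, so L = (1.098, -23.27). ∠JLT = 81.6° gives LT at 174.3° from the x-axis; with |LT| = 15.7, T = (-14.52, -21.71). ∠LTS = 57.7° gives TS at 52.00° from the x-axis; with |TS| = 27.4, S = (2.344, -0.1233). Then |JS| = |S − J| = 2.348.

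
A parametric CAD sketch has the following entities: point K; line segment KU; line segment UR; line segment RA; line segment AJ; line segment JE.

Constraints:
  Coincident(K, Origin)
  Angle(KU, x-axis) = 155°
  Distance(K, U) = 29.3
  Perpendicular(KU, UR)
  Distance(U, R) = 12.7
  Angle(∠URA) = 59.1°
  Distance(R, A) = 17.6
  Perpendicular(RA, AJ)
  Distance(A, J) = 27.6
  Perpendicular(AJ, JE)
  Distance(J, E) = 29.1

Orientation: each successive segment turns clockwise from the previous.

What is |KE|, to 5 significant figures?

53.583

K is at the origin; KU runs at 155.0° with length 29.3, so U = (-26.555, 12.383). The perpendicularity gives UR at right angles to KU, so UR runs at 65.000°; with |UR| = 12.7, R = (-21.188, 23.893). ∠URA = 59.1° gives RA at -55.900° from the x-axis; with |RA| = 17.6, A = (-11.320, 9.3190). The perpendicularity gives AJ at right angles to RA, so AJ runs at -145.90°; with |AJ| = 27.6, J = (-34.175, -6.1547). AJ is perpendicular to JE, so JE runs at 124.10°; with |JE| = 29.1, E = (-50.489, 17.942). Then |KE| = |E − K| = 53.583.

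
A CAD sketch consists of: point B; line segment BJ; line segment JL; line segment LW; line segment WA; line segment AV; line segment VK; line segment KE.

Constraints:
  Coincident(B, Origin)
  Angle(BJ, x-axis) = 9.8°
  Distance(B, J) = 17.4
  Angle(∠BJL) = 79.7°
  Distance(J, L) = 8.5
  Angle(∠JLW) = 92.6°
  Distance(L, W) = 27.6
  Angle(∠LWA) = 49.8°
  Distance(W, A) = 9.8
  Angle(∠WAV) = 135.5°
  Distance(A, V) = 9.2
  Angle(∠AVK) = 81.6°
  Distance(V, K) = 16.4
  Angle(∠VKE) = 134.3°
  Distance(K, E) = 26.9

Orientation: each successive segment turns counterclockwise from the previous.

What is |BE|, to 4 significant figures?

35.88

∠AVK = 81.6° gives VK at 110.6° from the x-axis; with |VK| = 16.4, K = (-0.5920, 14.70). ∠VKE = 134.3° gives KE at 156.3° from the x-axis; with |KE| = 26.9, E = (-25.22, 25.52). Then |BE| = |E − B| = 35.88.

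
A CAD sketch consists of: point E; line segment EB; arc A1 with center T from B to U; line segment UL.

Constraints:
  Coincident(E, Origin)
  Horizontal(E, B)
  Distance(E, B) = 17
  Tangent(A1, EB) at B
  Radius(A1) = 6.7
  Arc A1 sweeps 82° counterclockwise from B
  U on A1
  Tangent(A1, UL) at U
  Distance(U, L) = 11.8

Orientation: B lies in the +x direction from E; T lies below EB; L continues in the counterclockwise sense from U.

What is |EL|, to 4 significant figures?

19.51

E is at the origin; EB is horizontal with |EB| = 17.0 and B on the +x side, so B = (17.00, 0.000). Tangency of A1 to EB means the radius TB is perpendicular to EB, so T = B + (0, -6.7) = (17.00, -6.700). On A1, B sits at bearing 90° from T; an 82° counterclockwise sweep puts U at bearing 172°, so U = T + 6.7·(cos 172°, sin 172°) = (10.37, -5.768). A1 meets UL tangentially, so TU is at right angles to UL, so UL runs along (−sin 172°, cos 172°); with |UL| = 11.8, L = (8.723, -17.45). Then |EL| = |L − E| = 19.51.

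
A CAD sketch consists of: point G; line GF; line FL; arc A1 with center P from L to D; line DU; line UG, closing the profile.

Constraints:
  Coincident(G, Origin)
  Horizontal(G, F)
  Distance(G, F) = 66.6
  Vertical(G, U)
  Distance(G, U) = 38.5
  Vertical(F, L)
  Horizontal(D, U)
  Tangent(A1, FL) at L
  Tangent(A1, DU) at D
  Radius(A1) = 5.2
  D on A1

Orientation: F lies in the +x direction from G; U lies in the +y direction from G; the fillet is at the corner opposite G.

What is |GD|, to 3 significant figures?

72.5

The virtual corner opposite G is at (66.6, 38.5). Tangency of A1 to FL means the radius PL is perpendicular to FL and the tangent condition forces PD to be normal to DU, with radius 5.2, so the center P sits 5.2 in from both sides at P = (61.4, 33.3). That places the tangent points at L = (66.6, 33.3) on FL and D = (61.4, 38.5) on DU. Then |GD| = |D − G| = 72.5.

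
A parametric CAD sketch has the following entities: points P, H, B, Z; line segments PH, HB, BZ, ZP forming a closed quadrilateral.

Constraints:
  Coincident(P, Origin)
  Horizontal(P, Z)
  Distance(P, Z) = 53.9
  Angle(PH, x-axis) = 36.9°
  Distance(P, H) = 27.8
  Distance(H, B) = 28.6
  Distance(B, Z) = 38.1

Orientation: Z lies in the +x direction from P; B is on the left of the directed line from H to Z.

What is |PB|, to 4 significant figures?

56.30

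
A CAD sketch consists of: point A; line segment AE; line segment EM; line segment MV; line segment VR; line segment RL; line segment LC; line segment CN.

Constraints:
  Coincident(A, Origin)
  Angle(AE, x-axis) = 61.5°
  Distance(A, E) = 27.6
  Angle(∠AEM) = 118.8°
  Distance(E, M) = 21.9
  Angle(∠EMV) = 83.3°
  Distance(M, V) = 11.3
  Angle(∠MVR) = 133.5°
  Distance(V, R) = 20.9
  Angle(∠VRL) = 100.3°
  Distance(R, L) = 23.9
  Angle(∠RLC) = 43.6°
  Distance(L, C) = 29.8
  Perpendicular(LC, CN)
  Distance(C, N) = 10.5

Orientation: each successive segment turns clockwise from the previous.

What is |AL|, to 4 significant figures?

16.72

A is at the origin; AE runs at 61.5° with length 27.6, so E = (13.17, 24.26). ∠AEM = 118.8° gives EM at 0.3000° from the x-axis; with |EM| = 21.9, M = (35.07, 24.37). ∠EMV = 83.3° gives MV at -96.40° from the x-axis; with |MV| = 11.3, V = (33.81, 13.14). ∠MVR = 133.5° gives VR at -142.9° from the x-axis; with |VR| = 20.9, R = (17.14, 0.5334). ∠VRL = 100.3° gives RL at 137.4° from the x-axis; with |RL| = 23.9, L = (-0.4525, 16.71). Then |AL| = |L − A| = 16.72.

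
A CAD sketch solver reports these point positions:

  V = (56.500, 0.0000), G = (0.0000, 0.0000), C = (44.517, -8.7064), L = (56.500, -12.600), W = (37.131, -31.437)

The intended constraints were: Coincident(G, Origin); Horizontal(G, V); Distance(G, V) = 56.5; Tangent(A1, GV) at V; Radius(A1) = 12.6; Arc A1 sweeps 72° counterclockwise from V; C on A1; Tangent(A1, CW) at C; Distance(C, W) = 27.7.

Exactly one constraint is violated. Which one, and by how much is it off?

Distance(C, W) = 27.7 — off by 3.80.

G = (0.00, 0.00) ✓; G.y = 0.00, V.y = 0.00 ✓; |GV| = 56.50 ✓; ∠(LV, VG) = 90.00° ✓; |LV| = 12.60 ✓; bearing(L→C) − bearing(L→V) = 72.00° ✓; |LC| = 12.60 ✓; ∠(LC, CW) = 90.00° ✓; |CW| = 23.90 ✗.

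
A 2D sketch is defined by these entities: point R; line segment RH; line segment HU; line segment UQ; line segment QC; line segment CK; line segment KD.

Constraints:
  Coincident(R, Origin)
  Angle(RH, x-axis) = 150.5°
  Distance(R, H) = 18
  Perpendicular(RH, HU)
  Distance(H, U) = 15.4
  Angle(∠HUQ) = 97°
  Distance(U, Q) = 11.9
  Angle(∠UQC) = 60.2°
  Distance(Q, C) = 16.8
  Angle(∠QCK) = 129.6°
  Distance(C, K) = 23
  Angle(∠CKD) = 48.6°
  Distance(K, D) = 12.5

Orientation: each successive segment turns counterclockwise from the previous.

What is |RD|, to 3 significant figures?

30.1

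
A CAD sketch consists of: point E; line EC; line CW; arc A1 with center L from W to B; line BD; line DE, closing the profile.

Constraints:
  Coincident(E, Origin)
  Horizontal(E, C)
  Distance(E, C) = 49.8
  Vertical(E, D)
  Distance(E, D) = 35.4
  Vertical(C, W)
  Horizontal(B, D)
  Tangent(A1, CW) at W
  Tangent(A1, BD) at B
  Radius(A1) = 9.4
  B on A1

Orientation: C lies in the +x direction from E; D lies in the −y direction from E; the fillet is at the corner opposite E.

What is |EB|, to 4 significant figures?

53.72

E is at the origin; EC is horizontal with |EC| = 49.8 and C on the +x side, so C = (49.80, 0.000). ED is vertical with |ED| = 35.4 and D on the −y side, so D = (0.000, -35.40). The virtual corner opposite E is at (49.80, -35.40). Since A1 is tangent to CW there, LW ⟂ CW and the tangent condition forces LB to be normal to BD, with radius 9.4, so the center L sits 9.4 in from both sides at L = (40.40, -26.00). That places the tangent points at W = (49.80, -26.00) on CW and B = (40.40, -35.40) on BD. Then |EB| = |B − E| = 53.72.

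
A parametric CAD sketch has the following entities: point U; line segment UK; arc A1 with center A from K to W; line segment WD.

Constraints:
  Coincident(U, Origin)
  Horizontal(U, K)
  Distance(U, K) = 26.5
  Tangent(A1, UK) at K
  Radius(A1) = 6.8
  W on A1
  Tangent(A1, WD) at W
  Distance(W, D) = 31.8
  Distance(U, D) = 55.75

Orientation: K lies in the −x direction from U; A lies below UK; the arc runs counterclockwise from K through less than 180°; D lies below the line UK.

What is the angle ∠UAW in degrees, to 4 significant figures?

145.0°

U is at the origin; UK is horizontal with |UK| = 26.5 and K on the −x side, so K = (-26.50, 0.000). Tangency of A1 to UK means the radius AK is perpendicular to UK, so A = K + (0, -6.8) = (-26.50, -6.800). Since AW ⟂ WD (tangency), |AD| = √(6.8² + 31.8²) = 32.52 regardless of where W sits on A1. So D lies on both circle(U, 55.75) and circle(A, 32.52); the below-UK intersection is D = (-44.04, -34.18). W is the foot of the tangent from D: W = (-32.87, -4.410).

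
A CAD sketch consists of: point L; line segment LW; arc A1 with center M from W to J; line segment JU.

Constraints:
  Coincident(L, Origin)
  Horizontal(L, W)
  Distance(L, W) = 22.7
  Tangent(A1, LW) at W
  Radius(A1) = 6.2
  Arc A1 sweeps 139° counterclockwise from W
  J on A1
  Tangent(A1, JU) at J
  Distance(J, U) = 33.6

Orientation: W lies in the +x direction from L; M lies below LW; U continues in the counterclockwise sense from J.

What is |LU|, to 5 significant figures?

54.946

L is at the origin; LW is horizontal with |LW| = 22.7 and W on the +x side, so W = (22.700, 0.0000). A1 meets LW tangentially, so MW is at right angles to LW, so M = W + (0, -6.2) = (22.700, -6.2000). On A1, W sits at bearing 90° from M; a 139° counterclockwise sweep puts J at bearing 229°, so J = M + 6.2·(cos 229°, sin 229°) = (18.632, -10.879). A1 meets JU tangentially, so MJ is at right angles to JU, so JU runs along (−sin 229°, cos 229°); with |JU| = 33.6, U = (43.991, -32.923). Then |LU| = |U − L| = 54.946.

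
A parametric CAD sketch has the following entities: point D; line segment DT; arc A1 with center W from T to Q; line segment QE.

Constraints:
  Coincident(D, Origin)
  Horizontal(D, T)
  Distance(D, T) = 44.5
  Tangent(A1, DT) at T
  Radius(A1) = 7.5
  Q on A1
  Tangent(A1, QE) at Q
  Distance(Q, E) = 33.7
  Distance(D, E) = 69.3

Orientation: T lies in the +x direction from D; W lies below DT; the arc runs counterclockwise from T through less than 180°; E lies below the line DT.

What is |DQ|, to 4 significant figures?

39.96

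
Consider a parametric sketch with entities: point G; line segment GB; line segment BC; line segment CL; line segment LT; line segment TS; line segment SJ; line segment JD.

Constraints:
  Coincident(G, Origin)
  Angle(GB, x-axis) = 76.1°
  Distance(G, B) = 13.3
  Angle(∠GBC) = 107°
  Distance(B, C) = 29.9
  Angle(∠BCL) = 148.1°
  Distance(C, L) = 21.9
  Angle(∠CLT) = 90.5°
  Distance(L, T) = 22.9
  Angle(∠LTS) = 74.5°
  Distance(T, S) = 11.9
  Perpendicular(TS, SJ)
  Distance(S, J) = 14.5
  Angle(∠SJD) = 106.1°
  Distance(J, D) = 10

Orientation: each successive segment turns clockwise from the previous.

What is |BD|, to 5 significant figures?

50.771

G is at the origin; GB runs at 76.1° with length 13.3, so B = (3.1950, 12.911). ∠GBC = 107.0° gives BC at 3.1000° from the x-axis; with |BC| = 29.9, C = (33.051, 14.527). ∠BCL = 148.1° gives CL at -28.800° from the x-axis; with |CL| = 21.9, L = (52.242, 3.9771). ∠CLT = 90.5° gives LT at -118.30° from the x-axis; with |LT| = 22.9, T = (41.386, -16.186). ∠LTS = 74.5° gives TS at 136.20° from the x-axis; with |TS| = 11.9, S = (32.797, -7.9493). TS ⟂ SJ, so SJ runs at 46.200°; with |SJ| = 14.5, J = (42.833, 2.5162). ∠SJD = 106.1° gives JD at -27.700° from the x-axis; with |JD| = 10.0, D = (51.687, -2.1322). Then |BD| = |D − B| = 50.771.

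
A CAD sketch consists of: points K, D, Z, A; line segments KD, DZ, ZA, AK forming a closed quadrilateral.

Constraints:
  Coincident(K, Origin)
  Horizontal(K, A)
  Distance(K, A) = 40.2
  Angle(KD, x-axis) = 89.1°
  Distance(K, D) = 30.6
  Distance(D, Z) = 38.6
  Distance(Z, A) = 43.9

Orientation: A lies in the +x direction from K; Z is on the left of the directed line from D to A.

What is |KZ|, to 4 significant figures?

57.16

Checks: |DZ| = 38.60 ✓; |ZA| = 43.90 ✓.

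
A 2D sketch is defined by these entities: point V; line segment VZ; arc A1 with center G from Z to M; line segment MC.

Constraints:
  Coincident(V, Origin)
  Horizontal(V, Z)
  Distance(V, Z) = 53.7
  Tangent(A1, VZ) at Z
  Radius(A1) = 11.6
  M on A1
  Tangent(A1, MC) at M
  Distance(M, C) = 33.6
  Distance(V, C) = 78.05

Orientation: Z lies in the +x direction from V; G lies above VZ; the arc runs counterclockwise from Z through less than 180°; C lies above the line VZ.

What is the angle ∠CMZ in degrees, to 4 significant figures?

133.2°

V is at the origin; VZ is horizontal with |VZ| = 53.7 and Z on the +x side, so Z = (53.70, 0.000). The tangent condition forces GZ to be normal to VZ, so G = Z + (0, 11.6) = (53.70, 11.60). Since GM ⟂ MC (tangency), |GC| = √(11.6² + 33.6²) = 35.55 regardless of where M sits on A1. So C lies on both circle(V, 78.05) and circle(G, 35.55); the above-VZ intersection is C = (63.15, 45.87). M is the foot of the tangent from C: M = (65.28, 12.33).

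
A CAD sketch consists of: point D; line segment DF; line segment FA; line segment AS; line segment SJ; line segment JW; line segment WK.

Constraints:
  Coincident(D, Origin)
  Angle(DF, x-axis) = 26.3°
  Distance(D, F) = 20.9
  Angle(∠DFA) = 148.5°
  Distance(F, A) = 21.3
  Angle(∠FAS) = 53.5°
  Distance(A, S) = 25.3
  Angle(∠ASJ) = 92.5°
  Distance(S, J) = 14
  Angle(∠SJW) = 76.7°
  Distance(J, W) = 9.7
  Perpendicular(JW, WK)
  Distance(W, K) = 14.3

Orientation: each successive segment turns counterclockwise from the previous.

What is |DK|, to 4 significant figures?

29.81

∠SJW = 76.7° gives JW at 15.10° from the x-axis; with |JW| = 9.7, W = (14.66, 13.92). The perpendicularity gives WK at right angles to JW, so WK runs at 105.1°; with |WK| = 14.3, K = (10.94, 27.73). Then |DK| = |K − D| = 29.81.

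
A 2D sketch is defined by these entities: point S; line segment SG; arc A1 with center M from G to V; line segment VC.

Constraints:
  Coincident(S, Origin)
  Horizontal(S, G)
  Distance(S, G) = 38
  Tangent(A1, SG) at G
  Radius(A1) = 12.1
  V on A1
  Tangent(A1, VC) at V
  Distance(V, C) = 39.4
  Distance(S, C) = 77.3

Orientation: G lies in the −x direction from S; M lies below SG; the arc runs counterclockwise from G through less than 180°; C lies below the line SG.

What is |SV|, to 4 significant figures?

50.00

S is at the origin; S and G share the same y with |SG| = 38.0 and G on the −x side, so G = (-38.00, 0.000). Tangency of A1 to SG means the radius MG is perpendicular to SG, so M = G + (0, -12.1) = (-38.00, -12.10). Since MV ⟂ VC (tangency), |MC| = √(12.1² + 39.4²) = 41.22 regardless of where V sits on A1. So C lies on both circle(S, 77.3) and circle(M, 41.22); the below-SG intersection is C = (-62.88, -44.96). V is the foot of the tangent from C: V = (-49.37, -7.950).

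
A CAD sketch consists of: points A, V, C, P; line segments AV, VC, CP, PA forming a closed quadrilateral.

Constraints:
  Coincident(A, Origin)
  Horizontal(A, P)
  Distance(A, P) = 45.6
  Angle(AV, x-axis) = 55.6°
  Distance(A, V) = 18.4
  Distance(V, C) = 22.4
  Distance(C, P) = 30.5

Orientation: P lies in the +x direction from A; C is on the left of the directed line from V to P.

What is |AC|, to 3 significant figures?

39.7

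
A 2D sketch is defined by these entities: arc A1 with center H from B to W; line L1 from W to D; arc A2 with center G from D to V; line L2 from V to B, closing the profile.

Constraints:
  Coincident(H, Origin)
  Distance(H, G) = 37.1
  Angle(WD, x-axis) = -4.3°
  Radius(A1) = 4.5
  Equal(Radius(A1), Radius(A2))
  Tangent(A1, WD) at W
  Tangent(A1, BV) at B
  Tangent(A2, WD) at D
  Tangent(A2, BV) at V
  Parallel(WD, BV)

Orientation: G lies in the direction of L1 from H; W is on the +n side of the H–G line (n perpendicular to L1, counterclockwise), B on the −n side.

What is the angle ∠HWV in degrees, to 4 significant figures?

76.36°

Tangency of A1 to both parallel lines with radius 4.5 puts W and B at H ± 4.5·n: W = (0.3374, 4.487), B = (-0.3374, -4.487). Equal radii place D and V the same way about G: D = G + 4.5·n = (37.33, 1.706), V = G − 4.5·n = (36.66, -7.269). Then cos ∠HWV = WH·WV / (|WH||WV|), giving 76.36°.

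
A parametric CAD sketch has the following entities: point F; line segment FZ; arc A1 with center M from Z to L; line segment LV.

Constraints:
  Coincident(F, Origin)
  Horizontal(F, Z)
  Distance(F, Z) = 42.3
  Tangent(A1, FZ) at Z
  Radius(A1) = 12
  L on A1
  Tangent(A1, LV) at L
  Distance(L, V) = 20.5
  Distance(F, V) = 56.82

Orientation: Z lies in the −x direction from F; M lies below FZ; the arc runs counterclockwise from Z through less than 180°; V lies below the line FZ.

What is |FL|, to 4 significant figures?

55.83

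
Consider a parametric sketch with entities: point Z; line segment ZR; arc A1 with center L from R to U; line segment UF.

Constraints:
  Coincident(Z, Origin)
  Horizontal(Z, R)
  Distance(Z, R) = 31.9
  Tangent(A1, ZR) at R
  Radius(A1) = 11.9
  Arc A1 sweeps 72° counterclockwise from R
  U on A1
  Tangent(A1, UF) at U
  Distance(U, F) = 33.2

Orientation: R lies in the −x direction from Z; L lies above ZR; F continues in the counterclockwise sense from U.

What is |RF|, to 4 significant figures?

45.27

Z is at the origin; Z and R share the same y with |ZR| = 31.9 and R on the −x side, so R = (-31.90, 0.000). Since A1 is tangent to ZR there, LR ⟂ ZR, so L = R + (0, 11.9) = (-31.90, 11.90). On A1, R sits at bearing -90° from L; a 72° counterclockwise sweep puts U at bearing -18°, so U = L + 11.9·(cos -18°, sin -18°) = (-20.58, 8.223). Tangency of A1 to UF means the radius LU is perpendicular to UF, so UF runs along (−sin -18°, cos -18°); with |UF| = 33.2, F = (-10.32, 39.80). Then |RF| = |F − R| = 45.27.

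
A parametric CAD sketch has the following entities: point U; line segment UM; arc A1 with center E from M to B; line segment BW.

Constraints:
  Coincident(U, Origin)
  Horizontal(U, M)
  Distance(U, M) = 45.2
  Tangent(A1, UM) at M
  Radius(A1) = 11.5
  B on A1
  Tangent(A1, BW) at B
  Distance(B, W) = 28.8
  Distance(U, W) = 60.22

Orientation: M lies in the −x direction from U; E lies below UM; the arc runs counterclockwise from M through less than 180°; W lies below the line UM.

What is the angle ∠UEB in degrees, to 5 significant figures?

167.97°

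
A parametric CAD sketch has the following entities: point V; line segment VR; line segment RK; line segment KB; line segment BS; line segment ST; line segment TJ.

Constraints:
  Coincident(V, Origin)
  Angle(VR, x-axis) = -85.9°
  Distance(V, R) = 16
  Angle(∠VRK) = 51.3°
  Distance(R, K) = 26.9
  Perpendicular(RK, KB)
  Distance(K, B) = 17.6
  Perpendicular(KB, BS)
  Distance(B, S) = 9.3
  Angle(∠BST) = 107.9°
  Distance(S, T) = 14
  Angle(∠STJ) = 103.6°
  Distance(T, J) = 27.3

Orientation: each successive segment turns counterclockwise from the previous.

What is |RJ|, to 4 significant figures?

37.91

∠BST = 107.9° gives ST at -65.10° from the x-axis; with |ST| = 14.0, T = (7.994, -3.786). ∠STJ = 103.6° gives TJ at 11.30° from the x-axis; with |TJ| = 27.3, J = (34.76, 1.563). Then |RJ| = |J − R| = 37.91.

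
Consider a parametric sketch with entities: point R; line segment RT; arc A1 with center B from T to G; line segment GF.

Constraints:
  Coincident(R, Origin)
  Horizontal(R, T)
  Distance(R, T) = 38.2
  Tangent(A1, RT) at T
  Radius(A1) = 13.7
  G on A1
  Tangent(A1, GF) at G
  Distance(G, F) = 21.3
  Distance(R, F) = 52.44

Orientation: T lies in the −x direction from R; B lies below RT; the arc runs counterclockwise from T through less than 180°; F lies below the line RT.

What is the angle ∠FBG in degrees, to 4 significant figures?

57.25°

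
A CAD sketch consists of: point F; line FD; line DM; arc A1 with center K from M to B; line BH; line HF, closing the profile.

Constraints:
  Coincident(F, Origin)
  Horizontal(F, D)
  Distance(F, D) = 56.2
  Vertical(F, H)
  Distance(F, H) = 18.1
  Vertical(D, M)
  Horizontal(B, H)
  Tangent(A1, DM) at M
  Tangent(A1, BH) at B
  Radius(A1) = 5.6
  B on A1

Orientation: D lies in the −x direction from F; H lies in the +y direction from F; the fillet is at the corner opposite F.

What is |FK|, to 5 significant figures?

52.121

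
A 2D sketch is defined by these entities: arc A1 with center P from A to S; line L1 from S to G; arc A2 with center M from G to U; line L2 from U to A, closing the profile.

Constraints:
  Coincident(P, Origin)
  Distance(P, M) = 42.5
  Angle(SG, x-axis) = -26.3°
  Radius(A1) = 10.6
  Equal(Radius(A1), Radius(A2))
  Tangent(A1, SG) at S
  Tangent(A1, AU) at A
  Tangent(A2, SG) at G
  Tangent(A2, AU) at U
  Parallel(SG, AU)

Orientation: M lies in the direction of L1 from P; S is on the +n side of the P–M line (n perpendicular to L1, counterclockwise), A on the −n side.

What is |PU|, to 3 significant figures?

43.8

The slot axis is L1's direction at -26.3°, so u = (cos -26.3°, sin -26.3°) = (0.896, -0.443) and n = (−sin -26.3°, cos -26.3°) = (0.443, 0.896). P is at the origin and M lies 42.5 along u from P, so M = 42.5·u = (38.1, -18.8). Tangency of A1 to both parallel lines with radius 10.6 puts S and A at P ± 10.6·n: S = (4.70, 9.50), A = (-4.70, -9.50). Equal radii place G and U the same way about M: G = M + 10.6·n = (42.8, -9.33), U = M − 10.6·n = (33.4, -28.3). Then |PU| = |U − P| = 43.8.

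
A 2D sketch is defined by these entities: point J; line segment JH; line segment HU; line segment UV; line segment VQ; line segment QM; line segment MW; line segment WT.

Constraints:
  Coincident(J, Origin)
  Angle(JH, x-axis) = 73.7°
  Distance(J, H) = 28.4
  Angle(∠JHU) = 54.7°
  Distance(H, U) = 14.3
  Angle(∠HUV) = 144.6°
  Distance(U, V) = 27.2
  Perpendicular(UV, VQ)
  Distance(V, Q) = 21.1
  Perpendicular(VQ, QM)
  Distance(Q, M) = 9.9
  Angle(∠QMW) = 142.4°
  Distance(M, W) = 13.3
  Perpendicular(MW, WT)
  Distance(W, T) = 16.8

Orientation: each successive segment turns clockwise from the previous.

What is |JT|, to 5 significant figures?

18.092

J is at the origin; JH runs at 73.7° with length 28.4, so H = (7.9709, 27.258). ∠JHU = 54.7° gives HU at -51.600° from the x-axis; with |HU| = 14.3, U = (16.853, 16.052). ∠HUV = 144.6° gives UV at -87.000° from the x-axis; with |UV| = 27.2, V = (18.277, -11.111). The perpendicularity gives VQ at right angles to UV, so VQ runs at -177.00°; with |VQ| = 21.1, Q = (-2.7942, -12.215). The perpendicularity gives QM at right angles to VQ, so QM runs at 93.000°; with |QM| = 9.9, M = (-3.3123, -2.3289). ∠QMW = 142.4° gives MW at 55.400° from the x-axis; with |MW| = 13.3, W = (4.2400, 8.6188). The perpendicularity gives WT at right angles to MW, so WT runs at -34.600°; with |WT| = 16.8, T = (18.069, -0.92099). Then |JT| = |T − J| = 18.092.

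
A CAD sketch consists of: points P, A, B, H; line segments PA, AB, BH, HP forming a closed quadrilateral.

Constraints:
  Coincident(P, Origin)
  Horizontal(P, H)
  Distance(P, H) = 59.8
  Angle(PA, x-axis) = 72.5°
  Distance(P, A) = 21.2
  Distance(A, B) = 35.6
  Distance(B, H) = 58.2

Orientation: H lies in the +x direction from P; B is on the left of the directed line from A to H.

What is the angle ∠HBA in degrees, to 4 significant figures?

70.38°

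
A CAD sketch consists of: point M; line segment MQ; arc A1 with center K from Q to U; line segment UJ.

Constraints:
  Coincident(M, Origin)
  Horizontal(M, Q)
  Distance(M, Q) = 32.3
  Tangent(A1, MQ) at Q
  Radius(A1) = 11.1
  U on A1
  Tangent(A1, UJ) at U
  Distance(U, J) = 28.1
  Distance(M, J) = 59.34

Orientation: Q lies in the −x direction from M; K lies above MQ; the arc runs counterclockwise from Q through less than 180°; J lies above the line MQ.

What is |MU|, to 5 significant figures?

31.302

Checks: |KU| = 11.10 ✓; ∠(KU, UJ) = 90.00° ✓; |UJ| = 28.10 ✓; |MJ| = 59.34 ✓.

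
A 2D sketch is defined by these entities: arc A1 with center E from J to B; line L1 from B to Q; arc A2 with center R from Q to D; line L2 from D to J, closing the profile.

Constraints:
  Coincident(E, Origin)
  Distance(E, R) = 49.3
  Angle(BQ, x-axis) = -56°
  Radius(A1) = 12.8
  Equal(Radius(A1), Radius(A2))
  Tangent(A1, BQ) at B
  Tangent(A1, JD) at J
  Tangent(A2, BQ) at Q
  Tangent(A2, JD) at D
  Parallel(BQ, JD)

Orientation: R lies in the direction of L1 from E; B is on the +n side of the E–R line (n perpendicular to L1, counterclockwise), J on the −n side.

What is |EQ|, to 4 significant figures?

50.93

The slot axis is L1's direction at -56.0°, so u = (cos -56.0°, sin -56.0°) = (0.5592, -0.8290) and n = (−sin -56.0°, cos -56.0°) = (0.8290, 0.5592). E is at the origin and R lies 49.3 along u from E, so R = 49.3·u = (27.57, -40.87). Tangency of A1 to both parallel lines with radius 12.8 puts B and J at E ± 12.8·n: B = (10.61, 7.158), J = (-10.61, -7.158). Equal radii place Q and D the same way about R: Q = R + 12.8·n = (38.18, -33.71), D = R − 12.8·n = (16.96, -48.03). Then |EQ| = |Q − E| = 50.93.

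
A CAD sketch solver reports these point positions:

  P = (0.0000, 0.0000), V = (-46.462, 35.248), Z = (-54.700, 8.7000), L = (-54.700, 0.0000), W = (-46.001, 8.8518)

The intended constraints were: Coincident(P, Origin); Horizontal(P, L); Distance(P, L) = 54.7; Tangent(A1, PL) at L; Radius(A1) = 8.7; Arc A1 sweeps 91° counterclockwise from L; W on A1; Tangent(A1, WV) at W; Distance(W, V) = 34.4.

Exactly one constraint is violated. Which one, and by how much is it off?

Distance(W, V) = 34.4 — off by 8.00.

P = (0.00, 0.00) ✓; P.y = 0.00, L.y = 0.00 ✓; |PL| = 54.70 ✓; ∠(ZL, LP) = 90.00° ✓; |ZL| = 8.700 ✓; bearing(Z→W) − bearing(Z→L) = 91.00° ✓; |ZW| = 8.700 ✓; ∠(ZW, WV) = 90.00° ✓; |WV| = 26.40 ✗.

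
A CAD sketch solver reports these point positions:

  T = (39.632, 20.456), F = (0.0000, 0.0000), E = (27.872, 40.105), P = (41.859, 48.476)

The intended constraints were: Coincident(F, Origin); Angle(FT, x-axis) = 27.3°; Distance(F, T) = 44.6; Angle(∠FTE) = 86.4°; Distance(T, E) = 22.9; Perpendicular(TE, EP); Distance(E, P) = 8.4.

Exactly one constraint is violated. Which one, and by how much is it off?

Distance(E, P) = 8.4 — off by 7.90.

F = (0.00, 0.00) ✓; FT at 27.30° ✓; |FT| = 44.60 ✓; ∠FTE = 86.40° ✓; |TE| = 22.90 ✓; ∠(TE, EP) = 90.00° ✓; |EP| = 16.30 ✗.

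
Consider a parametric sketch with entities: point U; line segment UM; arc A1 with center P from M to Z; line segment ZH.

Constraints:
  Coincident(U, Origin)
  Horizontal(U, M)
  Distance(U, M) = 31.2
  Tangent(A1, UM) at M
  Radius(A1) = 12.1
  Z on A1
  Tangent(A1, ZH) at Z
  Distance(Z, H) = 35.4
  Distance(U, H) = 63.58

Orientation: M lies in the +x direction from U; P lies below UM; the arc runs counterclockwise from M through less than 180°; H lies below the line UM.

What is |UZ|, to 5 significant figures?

28.589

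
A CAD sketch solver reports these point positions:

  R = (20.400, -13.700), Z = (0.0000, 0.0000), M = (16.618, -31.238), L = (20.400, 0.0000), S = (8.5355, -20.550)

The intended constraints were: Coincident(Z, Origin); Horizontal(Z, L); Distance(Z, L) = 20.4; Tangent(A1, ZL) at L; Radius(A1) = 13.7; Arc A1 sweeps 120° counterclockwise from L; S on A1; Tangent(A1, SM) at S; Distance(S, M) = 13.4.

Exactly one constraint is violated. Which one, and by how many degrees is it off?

Tangent(A1, SM) at S — off by 7.10°.

Z = (0.00, 0.00) ✓; Z.y = 0.00, L.y = 0.00 ✓; |ZL| = 20.40 ✓; ∠(RL, LZ) = 90.00° ✓; |RL| = 13.70 ✓; bearing(R→S) − bearing(R→L) = 120.0° ✓; |RS| = 13.70 ✓; ∠(RS, SM) = 82.90° ✗; |SM| = 13.40 ✓.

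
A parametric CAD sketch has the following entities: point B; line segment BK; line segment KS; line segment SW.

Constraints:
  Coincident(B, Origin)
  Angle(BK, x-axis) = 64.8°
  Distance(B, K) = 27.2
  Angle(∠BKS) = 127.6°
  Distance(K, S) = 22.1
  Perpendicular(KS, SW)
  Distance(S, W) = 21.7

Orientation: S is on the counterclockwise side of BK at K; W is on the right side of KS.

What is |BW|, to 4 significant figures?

58.03

B is at the origin; BK runs at 64.8° with length 27.2, so K = 27.2·(cos 64.8°, sin 64.8°) = (11.58, 24.61). ∠BKS = 127.6°, so KS runs at 64.8° + (180° − 127.6°) = 117.2° from the x-axis; with |KS| = 22.1, S = K + 22.1·(cos 117.2°, sin 117.2°) = (1.479, 44.27). KS is perpendicular to SW; with |SW| = 21.7 on the right of KS, W = S + 21.7·(0.8894, 0.4571) = (20.78, 54.19). Then |BW| = |W − B| = 58.03.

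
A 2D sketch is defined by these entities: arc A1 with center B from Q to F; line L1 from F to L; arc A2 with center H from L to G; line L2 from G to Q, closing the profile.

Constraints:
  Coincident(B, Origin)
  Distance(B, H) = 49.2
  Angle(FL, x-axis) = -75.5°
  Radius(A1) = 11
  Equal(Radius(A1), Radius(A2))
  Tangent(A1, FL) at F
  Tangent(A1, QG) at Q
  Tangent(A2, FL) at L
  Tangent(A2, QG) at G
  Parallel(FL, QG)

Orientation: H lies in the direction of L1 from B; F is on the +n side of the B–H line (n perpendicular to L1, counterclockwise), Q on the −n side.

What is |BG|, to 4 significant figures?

50.41

The slot axis is L1's direction at -75.5°, so u = (cos -75.5°, sin -75.5°) = (0.2504, -0.9681) and n = (−sin -75.5°, cos -75.5°) = (0.9681, 0.2504). B is at the origin and H lies 49.2 along u from B, so H = 49.2·u = (12.32, -47.63). Tangency of A1 to both parallel lines with radius 11.0 puts F and Q at B ± 11.0·n: F = (10.65, 2.754), Q = (-10.65, -2.754). Equal radii place L and G the same way about H: L = H + 11.0·n = (22.97, -44.88), G = H − 11.0·n = (1.669, -50.39). Then |BG| = |G − B| = 50.41.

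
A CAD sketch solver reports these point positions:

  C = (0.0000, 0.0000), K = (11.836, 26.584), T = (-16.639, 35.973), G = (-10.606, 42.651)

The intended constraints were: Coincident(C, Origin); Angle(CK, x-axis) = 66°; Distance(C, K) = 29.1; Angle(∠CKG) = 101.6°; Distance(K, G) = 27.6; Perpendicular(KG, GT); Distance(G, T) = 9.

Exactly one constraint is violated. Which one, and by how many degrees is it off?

Perpendicular(KG, GT) — off by 6.49°.

C = (0.00, 0.00) ✓; CK at 66.00° ✓; |CK| = 29.10 ✓; ∠CKG = 101.6° ✓; |KG| = 27.60 ✓; ∠(KG, GT) = 83.51° ✗; |GT| = 9.000 ✓.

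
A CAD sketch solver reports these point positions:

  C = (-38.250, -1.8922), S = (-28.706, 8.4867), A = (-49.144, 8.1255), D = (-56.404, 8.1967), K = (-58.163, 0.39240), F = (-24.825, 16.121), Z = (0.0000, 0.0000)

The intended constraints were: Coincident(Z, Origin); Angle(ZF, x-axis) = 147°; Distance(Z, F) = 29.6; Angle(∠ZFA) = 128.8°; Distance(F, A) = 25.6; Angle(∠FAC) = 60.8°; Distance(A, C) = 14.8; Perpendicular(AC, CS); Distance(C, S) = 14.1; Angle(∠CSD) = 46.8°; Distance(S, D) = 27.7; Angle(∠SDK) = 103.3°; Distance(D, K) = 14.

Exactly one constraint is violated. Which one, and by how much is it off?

Distance(D, K) = 14 — off by 6.00.

Z = (0.00, 0.00) ✓; ZF at 147.0° ✓; |ZF| = 29.60 ✓; ∠ZFA = 128.8° ✓; |FA| = 25.60 ✓; ∠FAC = 60.80° ✓; |AC| = 14.80 ✓; ∠(AC, CS) = 90.00° ✓; |CS| = 14.10 ✓; ∠CSD = 46.80° ✓; |SD| = 27.70 ✓; ∠SDK = 103.3° ✓; |DK| = 8.000 ✗.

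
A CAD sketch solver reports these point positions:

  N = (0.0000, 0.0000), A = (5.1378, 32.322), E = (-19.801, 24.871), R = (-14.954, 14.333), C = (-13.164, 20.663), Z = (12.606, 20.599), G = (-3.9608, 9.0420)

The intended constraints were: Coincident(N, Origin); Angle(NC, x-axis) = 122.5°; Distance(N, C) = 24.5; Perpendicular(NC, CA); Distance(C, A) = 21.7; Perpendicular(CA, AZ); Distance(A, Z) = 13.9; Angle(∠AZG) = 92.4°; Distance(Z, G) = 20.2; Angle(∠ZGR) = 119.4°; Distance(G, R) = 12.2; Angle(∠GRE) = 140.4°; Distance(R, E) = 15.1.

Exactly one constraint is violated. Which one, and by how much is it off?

Distance(R, E) = 15.1 — off by 3.50.

N = (0.00, 0.00) ✓; NC at 122.5° ✓; |NC| = 24.50 ✓; ∠(NC, CA) = 90.00° ✓; |CA| = 21.70 ✓; ∠(CA, AZ) = 90.00° ✓; |AZ| = 13.90 ✓; ∠AZG = 92.40° ✓; |ZG| = 20.20 ✓; ∠ZGR = 119.4° ✓; |GR| = 12.20 ✓; ∠GRE = 140.4° ✓; |RE| = 11.60 ✗.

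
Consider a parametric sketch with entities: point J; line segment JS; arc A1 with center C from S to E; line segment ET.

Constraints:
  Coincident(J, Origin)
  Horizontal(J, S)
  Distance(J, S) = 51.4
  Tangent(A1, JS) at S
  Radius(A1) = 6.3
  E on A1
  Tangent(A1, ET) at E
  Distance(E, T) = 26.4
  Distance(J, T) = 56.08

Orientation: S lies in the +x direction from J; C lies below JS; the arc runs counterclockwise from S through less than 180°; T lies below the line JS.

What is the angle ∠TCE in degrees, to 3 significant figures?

76.6°

Checks: ∠(CS, SJ) = 90.00° ✓; |CE| = 6.300 ✓; ∠(CE, ET) = 90.00° ✓; |ET| = 26.40 ✓; |JT| = 56.08 ✓.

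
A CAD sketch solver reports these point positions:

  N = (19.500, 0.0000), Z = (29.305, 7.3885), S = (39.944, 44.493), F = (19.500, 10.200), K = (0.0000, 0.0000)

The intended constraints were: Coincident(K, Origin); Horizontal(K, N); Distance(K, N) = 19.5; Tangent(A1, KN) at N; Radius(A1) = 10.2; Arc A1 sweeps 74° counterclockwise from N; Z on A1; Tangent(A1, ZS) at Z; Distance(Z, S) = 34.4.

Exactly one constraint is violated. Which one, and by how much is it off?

Distance(Z, S) = 34.4 — off by 4.20.

K = (0.00, 0.00) ✓; K.y = 0.00, N.y = 0.00 ✓; |KN| = 19.50 ✓; ∠(FN, NK) = 90.00° ✓; |FN| = 10.20 ✓; bearing(F→Z) − bearing(F→N) = 74.00° ✓; |FZ| = 10.20 ✓; ∠(FZ, ZS) = 90.00° ✓; |ZS| = 38.60 ✗.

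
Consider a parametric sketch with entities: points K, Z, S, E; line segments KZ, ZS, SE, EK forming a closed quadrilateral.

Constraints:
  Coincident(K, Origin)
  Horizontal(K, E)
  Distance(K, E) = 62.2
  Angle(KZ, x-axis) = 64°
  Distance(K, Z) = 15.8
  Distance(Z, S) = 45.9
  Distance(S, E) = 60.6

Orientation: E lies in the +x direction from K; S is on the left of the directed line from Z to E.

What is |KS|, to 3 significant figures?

61.6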